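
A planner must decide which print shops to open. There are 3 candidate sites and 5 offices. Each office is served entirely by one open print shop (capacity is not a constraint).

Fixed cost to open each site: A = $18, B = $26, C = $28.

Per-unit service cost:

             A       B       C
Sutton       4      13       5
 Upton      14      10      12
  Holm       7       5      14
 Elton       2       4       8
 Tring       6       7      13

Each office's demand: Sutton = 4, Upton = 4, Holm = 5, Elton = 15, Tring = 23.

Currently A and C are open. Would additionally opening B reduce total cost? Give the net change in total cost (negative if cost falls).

No — net change +8 (cost rises by 8).

Current service cost with {A, C}: 267.
Adding B: each office re-picks its cheapest; new service cost 249, saving 18.
Extra fixed cost: 26. Net change = 26 − 18 = 8.
(Totals: 313 → 321.)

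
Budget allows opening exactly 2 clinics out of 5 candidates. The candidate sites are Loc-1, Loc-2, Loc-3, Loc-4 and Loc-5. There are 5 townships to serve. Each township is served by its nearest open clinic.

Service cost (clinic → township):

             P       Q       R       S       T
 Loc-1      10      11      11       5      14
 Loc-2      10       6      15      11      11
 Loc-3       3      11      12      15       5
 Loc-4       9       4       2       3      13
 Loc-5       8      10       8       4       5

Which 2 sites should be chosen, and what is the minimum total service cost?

With exactly 2 open, each township uses its cheapest among the chosen.
{Loc-3, Loc-4}: P→Loc-3 3, Q→Loc-4 4, R→Loc-4 2, S→Loc-4 3, T→Loc-3 5. Service cost 17.
{Loc-4, Loc-5}: service cost 22
{Loc-2, Loc-4}: service cost 29
Among all 10 size-2 choices, {Loc-3, Loc-4} is lowest.

Choose Loc-3 and Loc-4; total service cost 17.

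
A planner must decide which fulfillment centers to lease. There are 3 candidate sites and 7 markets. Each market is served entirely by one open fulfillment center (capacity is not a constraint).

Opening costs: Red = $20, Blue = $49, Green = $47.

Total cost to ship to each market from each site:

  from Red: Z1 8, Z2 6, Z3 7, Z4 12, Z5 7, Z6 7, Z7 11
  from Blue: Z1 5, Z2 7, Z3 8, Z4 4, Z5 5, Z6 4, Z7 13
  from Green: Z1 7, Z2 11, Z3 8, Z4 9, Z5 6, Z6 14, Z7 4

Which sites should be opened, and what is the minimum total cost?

Open Red only; minimum total cost 78.

For any fixed open set, each market goes to its cheapest open site; total = fixed + service.
{Red}: Z1→Red 8, Z2→Red 6, Z3→Red 7, Z4→Red 12, Z5→Red 7, Z6→Red 7, Z7→Red 11. Service 58; fixed 20; total 78.
{Blue}: service 46 + fixed 49 = 95
{Green}: Z1→Green 7, Z2→Green 11, Z3→Green 8, Z4→Green 9, Z5→Green 6, Z6→Green 14, Z7→Green 4. Service 59; fixed 47; total 106.
{Red, Blue, Green}: service 35 + fixed 116 = 151
No other subset beats 78.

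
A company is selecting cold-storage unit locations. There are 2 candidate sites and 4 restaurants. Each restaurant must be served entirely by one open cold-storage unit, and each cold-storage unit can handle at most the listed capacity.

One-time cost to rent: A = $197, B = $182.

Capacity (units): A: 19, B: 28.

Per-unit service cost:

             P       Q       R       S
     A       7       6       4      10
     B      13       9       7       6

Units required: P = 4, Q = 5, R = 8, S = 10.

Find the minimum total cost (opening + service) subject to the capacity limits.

Open {B}: P→B 13·4=52, Q→B 9·5=45, R→B 7·8=56, S→B 6·10=60.
Loads: B carries 27/28. Service 213; fixed 182; total 395.
Next best feasible plan costs 529.

Minimum total cost: 395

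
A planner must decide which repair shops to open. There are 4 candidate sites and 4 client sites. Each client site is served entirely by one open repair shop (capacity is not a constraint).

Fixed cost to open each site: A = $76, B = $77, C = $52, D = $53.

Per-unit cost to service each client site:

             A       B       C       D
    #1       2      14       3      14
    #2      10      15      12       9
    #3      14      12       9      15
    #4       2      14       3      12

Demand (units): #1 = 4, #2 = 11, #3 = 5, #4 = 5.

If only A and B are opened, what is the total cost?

Each client site is assigned to its cheapest site among the open ones.
{A, B}: #1→A 2·4=8, #2→A 10·11=110, #3→B 12·5=60, #4→A 2·5=10. Service 188; fixed 153; total 341.

Total cost: 341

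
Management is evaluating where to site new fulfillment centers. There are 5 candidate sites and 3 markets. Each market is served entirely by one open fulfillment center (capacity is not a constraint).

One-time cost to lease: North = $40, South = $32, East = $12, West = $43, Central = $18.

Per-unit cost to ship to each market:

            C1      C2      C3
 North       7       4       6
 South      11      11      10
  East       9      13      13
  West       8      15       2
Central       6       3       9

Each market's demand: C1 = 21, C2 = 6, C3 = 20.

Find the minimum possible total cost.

For any fixed open set, each market goes to its cheapest open site; total = fixed + service.
{West, Central}: C1→Central 6·21=126, C2→Central 3·6=18, C3→West 2·20=40. Service 184; fixed 61; total 245.
{East, West, Central}: C1→Central 6·21=126, C2→Central 3·6=18, C3→West 2·20=40. Service 184; fixed 73; total 257.
{South, West, Central}: C1→Central 6·21=126, C2→Central 3·6=18, C3→West 2·20=40. Service 184; fixed 93; total 277.
{North, South, East, West, Central}: C1→Central 6·21=126, C2→Central 3·6=18, C3→West 2·20=40. Service 184; fixed 145; total 329.
No other subset beats 245.

Minimum total cost: 245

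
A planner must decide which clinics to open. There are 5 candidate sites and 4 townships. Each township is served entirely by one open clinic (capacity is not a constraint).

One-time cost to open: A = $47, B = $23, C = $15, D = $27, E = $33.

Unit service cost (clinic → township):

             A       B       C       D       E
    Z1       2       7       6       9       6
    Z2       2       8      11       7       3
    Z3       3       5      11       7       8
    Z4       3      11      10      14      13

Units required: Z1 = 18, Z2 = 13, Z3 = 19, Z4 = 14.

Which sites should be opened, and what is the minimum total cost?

For any fixed open set, each township goes to its cheapest open site; total = fixed + service.
{A}: Z1→A 2·18=36, Z2→A 2·13=26, Z3→A 3·19=57, Z4→A 3·14=42. Service 161; fixed 47; total 208.
{A, C}: service 161 + fixed 62 = 223
{A, B}: Z1→A 2·18=36, Z2→A 2·13=26, Z3→A 3·19=57, Z4→A 3·14=42. Service 161; fixed 70; total 231.
{A, B, C, D, E}: service 161 + fixed 145 = 306
No other subset beats 208.

Open A only; minimum total cost 208.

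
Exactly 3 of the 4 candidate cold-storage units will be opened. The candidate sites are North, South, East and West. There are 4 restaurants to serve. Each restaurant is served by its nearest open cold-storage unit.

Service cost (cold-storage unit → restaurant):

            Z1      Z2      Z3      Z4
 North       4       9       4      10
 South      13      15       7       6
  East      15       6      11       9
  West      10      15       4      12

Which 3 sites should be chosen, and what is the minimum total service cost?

Choose North, South and East; total service cost 20.

With exactly 3 open, each restaurant uses its cheapest among the chosen.
{North, South, East}: Z1→North 4, Z2→East 6, Z3→North 4, Z4→South 6. Service cost 20.
{North, South, West}: service cost 23
{North, East, West}: service cost 23
Among all 4 size-3 choices, {North, South, East} is lowest.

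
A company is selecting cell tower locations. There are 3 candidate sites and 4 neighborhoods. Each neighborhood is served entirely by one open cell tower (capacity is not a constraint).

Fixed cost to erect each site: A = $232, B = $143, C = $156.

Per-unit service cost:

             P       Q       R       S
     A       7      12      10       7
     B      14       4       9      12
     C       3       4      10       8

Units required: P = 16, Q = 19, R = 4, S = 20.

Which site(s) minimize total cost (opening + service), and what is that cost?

For any fixed open set, each neighborhood goes to its cheapest open site; total = fixed + service.
{C}: P→C 3·16=48, Q→C 4·19=76, R→C 10·4=40, S→C 8·20=160. Service 324; fixed 156; total 480.
{B, C}: P→C 3·16=48, Q→B 4·19=76, R→B 9·4=36, S→C 8·20=160. Service 320; fixed 299; total 619.
{A, C}: service 304 + fixed 388 = 692
{A, B, C}: P→C 3·16=48, Q→B 4·19=76, R→B 9·4=36, S→A 7·20=140. Service 300; fixed 531; total 831.
(All 7 nonempty subsets were checked; C only is lowest.)

Open C only; minimum total cost 480.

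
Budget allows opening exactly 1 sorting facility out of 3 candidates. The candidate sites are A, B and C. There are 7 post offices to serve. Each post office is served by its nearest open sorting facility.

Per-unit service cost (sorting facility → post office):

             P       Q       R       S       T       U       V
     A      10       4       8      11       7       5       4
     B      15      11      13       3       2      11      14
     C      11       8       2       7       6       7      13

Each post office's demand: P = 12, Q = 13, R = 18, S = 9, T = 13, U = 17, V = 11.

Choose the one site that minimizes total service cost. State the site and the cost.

With exactly 1 open, each post office uses its cheapest among the chosen.
{A}: P→A 10·12=120, Q→A 4·13=52, R→A 8·18=144, S→A 11·9=99, T→A 7·13=91, U→A 5·17=85, V→A 4·11=44. Service cost 635.
{C}: service cost 675
{B}: service cost 951
Among all 3 size-1 choices, {A} is lowest.

Choose A only; total service cost 635.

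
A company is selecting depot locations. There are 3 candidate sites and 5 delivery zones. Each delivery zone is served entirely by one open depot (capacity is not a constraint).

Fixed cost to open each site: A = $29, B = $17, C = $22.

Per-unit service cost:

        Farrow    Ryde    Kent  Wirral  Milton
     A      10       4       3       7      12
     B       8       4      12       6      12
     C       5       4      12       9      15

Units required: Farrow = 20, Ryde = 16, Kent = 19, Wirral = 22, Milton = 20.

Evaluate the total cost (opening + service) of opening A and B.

Each delivery zone is assigned to its cheapest site among the open ones.
{A, B}: Farrow→B 8·20=160, Ryde→A 4·16=64, Kent→A 3·19=57, Wirral→B 6·22=132, Milton→A 12·20=240. Service 653; fixed 46; total 699.

Total cost: 699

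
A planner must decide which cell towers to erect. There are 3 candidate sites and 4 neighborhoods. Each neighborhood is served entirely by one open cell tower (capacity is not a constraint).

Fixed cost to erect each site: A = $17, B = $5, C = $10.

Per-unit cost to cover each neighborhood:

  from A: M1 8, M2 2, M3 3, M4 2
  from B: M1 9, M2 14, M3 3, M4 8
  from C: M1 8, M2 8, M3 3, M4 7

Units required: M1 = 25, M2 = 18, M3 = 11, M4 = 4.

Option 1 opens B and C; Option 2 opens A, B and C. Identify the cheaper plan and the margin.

Option 1: {B, C}: M1→C 8·25=200, M2→C 8·18=144, M3→B 3·11=33, M4→C 7·4=28. Service 405; fixed 15; total 420.
Option 2: {A, B, C}: M1→A 8·25=200, M2→A 2·18=36, M3→A 3·11=33, M4→A 2·4=8. Service 277; fixed 32; total 309.
Difference: |420 − 309| = 111.

Option 2 is cheaper by 111.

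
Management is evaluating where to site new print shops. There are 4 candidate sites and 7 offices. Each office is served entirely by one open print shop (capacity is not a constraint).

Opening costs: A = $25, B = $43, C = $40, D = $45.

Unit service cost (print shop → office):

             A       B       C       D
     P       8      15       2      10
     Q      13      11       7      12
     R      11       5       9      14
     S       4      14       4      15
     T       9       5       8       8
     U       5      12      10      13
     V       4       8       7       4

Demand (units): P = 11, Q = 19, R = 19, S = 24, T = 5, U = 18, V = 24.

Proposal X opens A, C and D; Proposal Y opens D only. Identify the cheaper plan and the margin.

Proposal X is cheaper by 621.

Proposal X: {A, C, D}: P→C 2·11=22, Q→C 7·19=133, R→C 9·19=171, S→A 4·24=96, T→C 8·5=40, U→A 5·18=90, V→A 4·24=96. Service 648; fixed 110; total 758.
Proposal Y: {D}: P→D 10·11=110, Q→D 12·19=228, R→D 14·19=266, S→D 15·24=360, T→D 8·5=40, U→D 13·18=234, V→D 4·24=96. Service 1334; fixed 45; total 1379.
Difference: |758 − 1379| = 621.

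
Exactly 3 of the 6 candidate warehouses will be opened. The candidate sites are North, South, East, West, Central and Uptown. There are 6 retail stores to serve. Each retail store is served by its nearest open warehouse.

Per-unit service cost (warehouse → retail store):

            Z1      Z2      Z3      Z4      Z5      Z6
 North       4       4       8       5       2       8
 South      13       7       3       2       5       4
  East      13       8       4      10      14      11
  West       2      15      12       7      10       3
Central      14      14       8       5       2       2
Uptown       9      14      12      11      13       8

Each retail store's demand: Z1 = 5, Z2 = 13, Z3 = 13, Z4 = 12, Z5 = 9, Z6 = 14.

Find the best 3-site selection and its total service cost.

With exactly 3 open, each retail store uses its cheapest among the chosen.
{North, South, Central}: Z1→North 4·5=20, Z2→North 4·13=52, Z3→South 3·13=39, Z4→South 2·12=24, Z5→North 2·9=18, Z6→Central 2·14=28. Service cost 181.
{North, South, West}: service cost 185
{North, South, East}: service cost 209
Among all 20 size-3 choices, {North, South, Central} is lowest.

Choose North, South and Central; total service cost 181.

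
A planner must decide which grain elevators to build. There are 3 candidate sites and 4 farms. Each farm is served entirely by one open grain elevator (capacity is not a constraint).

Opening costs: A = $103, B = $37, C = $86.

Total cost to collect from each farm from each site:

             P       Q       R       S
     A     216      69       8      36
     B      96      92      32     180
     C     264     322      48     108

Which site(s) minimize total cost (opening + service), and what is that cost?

For any fixed open set, each farm goes to its cheapest open site; total = fixed + service.
{A, B}: P→B 96, Q→A 69, R→A 8, S→A 36. Service 209; fixed 140; total 349.
{A}: P→A 216, Q→A 69, R→A 8, S→A 36. Service 329; fixed 103; total 432.
{A, B, C}: P→B 96, Q→A 69, R→A 8, S→A 36. Service 209; fixed 226; total 435.
{B}: service 400 + fixed 37 = 437
No other subset beats 349.

Open A and B; minimum total cost 349.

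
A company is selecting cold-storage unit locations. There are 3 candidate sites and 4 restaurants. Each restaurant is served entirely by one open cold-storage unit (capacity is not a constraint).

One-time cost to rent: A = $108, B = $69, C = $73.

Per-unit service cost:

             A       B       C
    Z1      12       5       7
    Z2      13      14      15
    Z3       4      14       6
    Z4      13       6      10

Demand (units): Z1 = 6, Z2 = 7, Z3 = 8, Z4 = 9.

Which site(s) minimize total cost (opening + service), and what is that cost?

For any fixed open set, each restaurant goes to its cheapest open site; total = fixed + service.
{C}: Z1→C 7·6=42, Z2→C 15·7=105, Z3→C 6·8=48, Z4→C 10·9=90. Service 285; fixed 73; total 358.
{B}: service 294 + fixed 69 = 363
{B, C}: service 230 + fixed 142 = 372
{A, B, C}: service 207 + fixed 250 = 457
(All 7 nonempty subsets were checked; C only is lowest.)

Open C only; minimum total cost 358.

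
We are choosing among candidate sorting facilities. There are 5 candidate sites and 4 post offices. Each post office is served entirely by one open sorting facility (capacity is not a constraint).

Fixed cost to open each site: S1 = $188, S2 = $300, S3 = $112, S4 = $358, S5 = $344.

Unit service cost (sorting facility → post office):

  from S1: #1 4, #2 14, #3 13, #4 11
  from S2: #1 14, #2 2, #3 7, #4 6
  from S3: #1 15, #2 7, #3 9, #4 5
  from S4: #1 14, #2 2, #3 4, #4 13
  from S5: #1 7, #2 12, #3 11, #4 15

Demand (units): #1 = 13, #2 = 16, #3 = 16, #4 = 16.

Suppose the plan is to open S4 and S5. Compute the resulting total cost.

Total cost: 1097

Each post office is assigned to its cheapest site among the open ones.
{S4, S5}: #1→S5 7·13=91, #2→S4 2·16=32, #3→S4 4·16=64, #4→S4 13·16=208. Service 395; fixed 702; total 1097.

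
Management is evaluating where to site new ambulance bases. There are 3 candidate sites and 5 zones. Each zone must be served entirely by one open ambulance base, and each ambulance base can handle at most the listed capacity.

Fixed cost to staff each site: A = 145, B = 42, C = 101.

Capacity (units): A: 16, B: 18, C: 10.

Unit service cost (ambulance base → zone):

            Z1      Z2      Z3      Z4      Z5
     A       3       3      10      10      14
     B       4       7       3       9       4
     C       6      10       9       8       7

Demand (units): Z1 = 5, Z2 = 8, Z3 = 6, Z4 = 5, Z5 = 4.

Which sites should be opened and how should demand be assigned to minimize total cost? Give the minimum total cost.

Minimum total cost: 303

Open {B, C}: Z1→C 6·5=30, Z2→B 7·8=56, Z3→B 3·6=18, Z4→C 8·5=40, Z5→B 4·4=16.
Loads: B carries 18/18, C carries 10/10. Service 160; fixed 143; total 303.
Next best feasible plan costs 305.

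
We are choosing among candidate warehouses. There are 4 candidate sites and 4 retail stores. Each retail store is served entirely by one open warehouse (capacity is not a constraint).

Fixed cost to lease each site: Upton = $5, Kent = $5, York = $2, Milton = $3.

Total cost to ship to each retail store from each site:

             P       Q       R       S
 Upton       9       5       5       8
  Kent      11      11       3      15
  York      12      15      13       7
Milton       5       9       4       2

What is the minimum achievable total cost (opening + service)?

Minimum total cost: 23

For any fixed open set, each retail store goes to its cheapest open site; total = fixed + service.
{Milton}: P→Milton 5, Q→Milton 9, R→Milton 4, S→Milton 2. Service 20; fixed 3; total 23.
{Upton, Milton}: P→Milton 5, Q→Upton 5, R→Milton 4, S→Milton 2. Service 16; fixed 8; total 24.
{York, Milton}: service 20 + fixed 5 = 25
{Upton, Kent, York, Milton}: service 15 + fixed 15 = 30
No other subset beats 23.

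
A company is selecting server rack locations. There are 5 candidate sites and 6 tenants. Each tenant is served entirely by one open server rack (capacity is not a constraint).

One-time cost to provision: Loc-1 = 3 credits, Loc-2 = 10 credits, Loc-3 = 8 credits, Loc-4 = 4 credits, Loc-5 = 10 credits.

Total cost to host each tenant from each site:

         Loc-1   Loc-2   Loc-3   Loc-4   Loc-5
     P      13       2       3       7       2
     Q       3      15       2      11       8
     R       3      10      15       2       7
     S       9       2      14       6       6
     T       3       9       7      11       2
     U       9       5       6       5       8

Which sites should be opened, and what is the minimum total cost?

For any fixed open set, each tenant goes to its cheapest open site; total = fixed + service.
{Loc-1, Loc-2}: P→Loc-2 2, Q→Loc-1 3, R→Loc-1 3, S→Loc-2 2, T→Loc-1 3, U→Loc-2 5. Service 18; fixed 13; total 31.
{Loc-1, Loc-4}: service 26 + fixed 7 = 33
{Loc-1, Loc-2, Loc-4}: service 17 + fixed 17 = 34
{Loc-1, Loc-2, Loc-3, Loc-4, Loc-5}: P→Loc-2 2, Q→Loc-3 2, R→Loc-4 2, S→Loc-2 2, T→Loc-5 2, U→Loc-2 5. Service 15; fixed 35; total 50.
No other subset beats 31.

Open Loc-1 and Loc-2; minimum total cost 31.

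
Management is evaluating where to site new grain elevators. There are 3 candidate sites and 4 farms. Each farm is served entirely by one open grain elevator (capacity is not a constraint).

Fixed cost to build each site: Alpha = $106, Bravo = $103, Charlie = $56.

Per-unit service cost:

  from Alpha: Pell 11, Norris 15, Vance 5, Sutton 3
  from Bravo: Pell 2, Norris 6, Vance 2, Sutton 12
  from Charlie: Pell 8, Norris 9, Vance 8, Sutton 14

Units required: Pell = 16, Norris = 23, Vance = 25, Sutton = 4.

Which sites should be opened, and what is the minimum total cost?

For any fixed open set, each farm goes to its cheapest open site; total = fixed + service.
{Bravo}: Pell→Bravo 2·16=32, Norris→Bravo 6·23=138, Vance→Bravo 2·25=50, Sutton→Bravo 12·4=48. Service 268; fixed 103; total 371.
{Bravo, Charlie}: service 268 + fixed 159 = 427
{Alpha, Bravo}: service 232 + fixed 209 = 441
{Alpha, Bravo, Charlie}: service 232 + fixed 265 = 497
No other subset beats 371.

Open Bravo only; minimum total cost 371.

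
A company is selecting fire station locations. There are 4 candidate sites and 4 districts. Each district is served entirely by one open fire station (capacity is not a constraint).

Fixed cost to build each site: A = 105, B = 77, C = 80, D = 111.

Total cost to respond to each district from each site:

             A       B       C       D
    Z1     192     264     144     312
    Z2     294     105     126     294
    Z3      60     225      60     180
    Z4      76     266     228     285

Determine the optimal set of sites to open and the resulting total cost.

Open A and C; minimum total cost 591.

For any fixed open set, each district goes to its cheapest open site; total = fixed + service.
{A, C}: Z1→C 144, Z2→C 126, Z3→A 60, Z4→A 76. Service 406; fixed 185; total 591.
{A, B}: service 433 + fixed 182 = 615
{C}: service 558 + fixed 80 = 638
{A, B, C, D}: Z1→C 144, Z2→B 105, Z3→A 60, Z4→A 76. Service 385; fixed 373; total 758.
(All 15 nonempty subsets were checked; A and C is lowest.)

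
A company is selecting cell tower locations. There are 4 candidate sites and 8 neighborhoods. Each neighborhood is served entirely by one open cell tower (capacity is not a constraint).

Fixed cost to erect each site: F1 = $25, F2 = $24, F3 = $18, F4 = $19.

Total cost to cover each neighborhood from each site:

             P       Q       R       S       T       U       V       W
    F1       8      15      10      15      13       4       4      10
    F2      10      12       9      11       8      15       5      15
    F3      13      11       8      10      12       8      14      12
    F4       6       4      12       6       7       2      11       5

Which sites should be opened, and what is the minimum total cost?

Open F4 only; minimum total cost 72.

For any fixed open set, each neighborhood goes to its cheapest open site; total = fixed + service.
{F4}: P→F4 6, Q→F4 4, R→F4 12, S→F4 6, T→F4 7, U→F4 2, V→F4 11, W→F4 5. Service 53; fixed 19; total 72.
{F3, F4}: service 49 + fixed 37 = 86
{F2, F4}: service 44 + fixed 43 = 87
{F1, F2, F3, F4}: service 42 + fixed 86 = 128
No other subset beats 72.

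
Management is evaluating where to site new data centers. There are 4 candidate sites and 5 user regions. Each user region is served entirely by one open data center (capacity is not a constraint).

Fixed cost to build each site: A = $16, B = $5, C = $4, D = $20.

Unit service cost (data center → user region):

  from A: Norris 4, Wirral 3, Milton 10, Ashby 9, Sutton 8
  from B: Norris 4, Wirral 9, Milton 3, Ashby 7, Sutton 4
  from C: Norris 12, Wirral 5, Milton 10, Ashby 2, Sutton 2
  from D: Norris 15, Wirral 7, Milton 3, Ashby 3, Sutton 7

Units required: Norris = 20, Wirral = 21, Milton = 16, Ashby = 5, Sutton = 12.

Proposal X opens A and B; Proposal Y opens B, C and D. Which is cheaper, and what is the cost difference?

Proposal X: {A, B}: Norris→A 4·20=80, Wirral→A 3·21=63, Milton→B 3·16=48, Ashby→B 7·5=35, Sutton→B 4·12=48. Service 274; fixed 21; total 295.
Proposal Y: {B, C, D}: Norris→B 4·20=80, Wirral→C 5·21=105, Milton→B 3·16=48, Ashby→C 2·5=10, Sutton→C 2·12=24. Service 267; fixed 29; total 296.
Difference: |295 − 296| = 1.

Proposal X is cheaper by 1.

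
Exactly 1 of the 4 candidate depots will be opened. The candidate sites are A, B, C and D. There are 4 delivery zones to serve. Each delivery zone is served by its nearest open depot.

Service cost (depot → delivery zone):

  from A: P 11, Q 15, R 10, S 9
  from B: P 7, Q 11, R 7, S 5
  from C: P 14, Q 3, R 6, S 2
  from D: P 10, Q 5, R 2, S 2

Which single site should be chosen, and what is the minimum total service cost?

Choose D only; total service cost 19.

With exactly 1 open, each delivery zone uses its cheapest among the chosen.
{D}: P→D 10, Q→D 5, R→D 2, S→D 2. Service cost 19.
{C}: service cost 25
{B}: service cost 30
Among all 4 size-1 choices, {D} is lowest.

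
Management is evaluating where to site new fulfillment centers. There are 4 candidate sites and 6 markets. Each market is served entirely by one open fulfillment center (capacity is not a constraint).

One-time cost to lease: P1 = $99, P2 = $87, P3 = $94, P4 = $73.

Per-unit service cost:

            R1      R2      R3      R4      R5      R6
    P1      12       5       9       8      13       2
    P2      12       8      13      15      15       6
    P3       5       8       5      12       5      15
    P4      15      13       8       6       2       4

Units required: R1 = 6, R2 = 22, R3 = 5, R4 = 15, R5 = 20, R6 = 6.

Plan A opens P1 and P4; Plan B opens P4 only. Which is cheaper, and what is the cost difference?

Plan A is cheaper by 107.

Plan A: {P1, P4}: R1→P1 12·6=72, R2→P1 5·22=110, R3→P4 8·5=40, R4→P4 6·15=90, R5→P4 2·20=40, R6→P1 2·6=12. Service 364; fixed 172; total 536.
Plan B: {P4}: R1→P4 15·6=90, R2→P4 13·22=286, R3→P4 8·5=40, R4→P4 6·15=90, R5→P4 2·20=40, R6→P4 4·6=24. Service 570; fixed 73; total 643.
Difference: |536 − 643| = 107.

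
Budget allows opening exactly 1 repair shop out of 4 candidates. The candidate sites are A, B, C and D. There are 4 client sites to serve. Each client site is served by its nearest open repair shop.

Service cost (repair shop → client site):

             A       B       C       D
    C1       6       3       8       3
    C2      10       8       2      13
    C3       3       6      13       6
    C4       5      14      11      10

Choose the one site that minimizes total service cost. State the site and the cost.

With exactly 1 open, each client site uses its cheapest among the chosen.
{A}: C1→A 6, C2→A 10, C3→A 3, C4→A 5. Service cost 24.
{B}: service cost 31
{D}: service cost 32
Among all 4 size-1 choices, {A} is lowest.

Choose A only; total service cost 24.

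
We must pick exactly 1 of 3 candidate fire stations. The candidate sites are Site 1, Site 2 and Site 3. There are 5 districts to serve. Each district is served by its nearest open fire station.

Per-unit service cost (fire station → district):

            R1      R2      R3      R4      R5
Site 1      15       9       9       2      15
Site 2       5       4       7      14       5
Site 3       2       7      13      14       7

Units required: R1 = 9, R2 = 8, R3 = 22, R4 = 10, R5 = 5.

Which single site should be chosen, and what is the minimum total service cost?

With exactly 1 open, each district uses its cheapest among the chosen.
{Site 2}: R1→Site 2 5·9=45, R2→Site 2 4·8=32, R3→Site 2 7·22=154, R4→Site 2 14·10=140, R5→Site 2 5·5=25. Service cost 396.
{Site 1}: service cost 500
{Site 3}: service cost 535
Among all 3 size-1 choices, {Site 2} is lowest.

Choose Site 2 only; total service cost 396.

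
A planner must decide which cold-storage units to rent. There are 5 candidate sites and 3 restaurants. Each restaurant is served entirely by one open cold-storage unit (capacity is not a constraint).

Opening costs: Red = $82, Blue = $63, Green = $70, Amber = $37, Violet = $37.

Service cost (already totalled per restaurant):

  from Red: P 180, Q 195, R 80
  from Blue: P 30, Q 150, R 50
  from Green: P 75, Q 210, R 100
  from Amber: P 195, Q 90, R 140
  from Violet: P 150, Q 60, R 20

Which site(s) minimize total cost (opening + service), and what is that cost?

Open Blue and Violet; minimum total cost 210.

For any fixed open set, each restaurant goes to its cheapest open site; total = fixed + service.
{Blue, Violet}: P→Blue 30, Q→Violet 60, R→Violet 20. Service 110; fixed 100; total 210.
{Blue, Amber, Violet}: service 110 + fixed 137 = 247
{Green, Violet}: P→Green 75, Q→Violet 60, R→Violet 20. Service 155; fixed 107; total 262.
{Red, Blue, Green, Amber, Violet}: P→Blue 30, Q→Violet 60, R→Violet 20. Service 110; fixed 289; total 399.
No other subset beats 210.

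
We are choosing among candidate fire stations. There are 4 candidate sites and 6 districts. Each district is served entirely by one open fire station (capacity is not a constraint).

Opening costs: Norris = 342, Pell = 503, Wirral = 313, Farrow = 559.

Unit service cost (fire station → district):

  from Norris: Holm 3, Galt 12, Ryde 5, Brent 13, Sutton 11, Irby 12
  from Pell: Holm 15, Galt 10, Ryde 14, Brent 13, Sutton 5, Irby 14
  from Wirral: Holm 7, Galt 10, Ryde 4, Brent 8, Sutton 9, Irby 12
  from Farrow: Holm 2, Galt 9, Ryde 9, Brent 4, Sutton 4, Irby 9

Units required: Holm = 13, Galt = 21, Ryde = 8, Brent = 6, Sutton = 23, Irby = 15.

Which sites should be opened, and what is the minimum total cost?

For any fixed open set, each district goes to its cheapest open site; total = fixed + service.
{Wirral}: Holm→Wirral 7·13=91, Galt→Wirral 10·21=210, Ryde→Wirral 4·8=32, Brent→Wirral 8·6=48, Sutton→Wirral 9·23=207, Irby→Wirral 12·15=180. Service 768; fixed 313; total 1081.
{Farrow}: service 538 + fixed 559 = 1097
{Norris}: service 842 + fixed 342 = 1184
{Norris, Pell, Wirral, Farrow}: service 498 + fixed 1717 = 2215
(All 15 nonempty subsets were checked; Wirral only is lowest.)

Open Wirral only; minimum total cost 1081.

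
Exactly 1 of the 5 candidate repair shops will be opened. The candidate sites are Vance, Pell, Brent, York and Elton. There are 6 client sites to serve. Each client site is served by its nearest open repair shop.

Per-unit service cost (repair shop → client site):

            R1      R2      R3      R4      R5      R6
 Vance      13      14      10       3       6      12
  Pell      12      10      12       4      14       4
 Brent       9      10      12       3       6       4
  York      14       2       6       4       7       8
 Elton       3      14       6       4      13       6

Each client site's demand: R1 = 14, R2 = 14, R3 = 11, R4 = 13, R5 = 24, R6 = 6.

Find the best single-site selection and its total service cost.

With exactly 1 open, each client site uses its cheapest among the chosen.
{York}: R1→York 14·14=196, R2→York 2·14=28, R3→York 6·11=66, R4→York 4·13=52, R5→York 7·24=168, R6→York 8·6=48. Service cost 558.
{Brent}: service cost 605
{Elton}: service cost 704
Among all 5 size-1 choices, {York} is lowest.

Choose York only; total service cost 558.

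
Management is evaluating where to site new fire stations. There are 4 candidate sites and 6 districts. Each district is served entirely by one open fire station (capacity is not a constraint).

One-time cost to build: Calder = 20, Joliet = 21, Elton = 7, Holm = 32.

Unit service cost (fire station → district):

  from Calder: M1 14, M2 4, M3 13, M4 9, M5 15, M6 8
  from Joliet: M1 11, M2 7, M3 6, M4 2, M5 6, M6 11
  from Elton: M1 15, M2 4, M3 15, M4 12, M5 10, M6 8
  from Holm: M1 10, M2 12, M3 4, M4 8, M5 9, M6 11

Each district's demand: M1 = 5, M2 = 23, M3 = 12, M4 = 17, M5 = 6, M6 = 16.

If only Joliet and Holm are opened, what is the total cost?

Each district is assigned to its cheapest site among the open ones.
{Joliet, Holm}: M1→Holm 10·5=50, M2→Joliet 7·23=161, M3→Holm 4·12=48, M4→Joliet 2·17=34, M5→Joliet 6·6=36, M6→Joliet 11·16=176. Service 505; fixed 53; total 558.

Total cost: 558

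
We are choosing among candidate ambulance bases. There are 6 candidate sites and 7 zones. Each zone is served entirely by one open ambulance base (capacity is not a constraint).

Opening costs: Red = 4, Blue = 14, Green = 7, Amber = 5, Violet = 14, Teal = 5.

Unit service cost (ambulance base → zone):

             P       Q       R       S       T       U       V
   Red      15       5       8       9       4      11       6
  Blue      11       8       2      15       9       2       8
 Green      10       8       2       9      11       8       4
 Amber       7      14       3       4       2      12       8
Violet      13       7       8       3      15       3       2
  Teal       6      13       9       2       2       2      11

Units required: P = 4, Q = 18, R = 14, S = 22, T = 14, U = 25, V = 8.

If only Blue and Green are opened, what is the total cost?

Total cost: 639

Each zone is assigned to its cheapest site among the open ones.
{Blue, Green}: P→Green 10·4=40, Q→Blue 8·18=144, R→Blue 2·14=28, S→Green 9·22=198, T→Blue 9·14=126, U→Blue 2·25=50, V→Green 4·8=32. Service 618; fixed 21; total 639.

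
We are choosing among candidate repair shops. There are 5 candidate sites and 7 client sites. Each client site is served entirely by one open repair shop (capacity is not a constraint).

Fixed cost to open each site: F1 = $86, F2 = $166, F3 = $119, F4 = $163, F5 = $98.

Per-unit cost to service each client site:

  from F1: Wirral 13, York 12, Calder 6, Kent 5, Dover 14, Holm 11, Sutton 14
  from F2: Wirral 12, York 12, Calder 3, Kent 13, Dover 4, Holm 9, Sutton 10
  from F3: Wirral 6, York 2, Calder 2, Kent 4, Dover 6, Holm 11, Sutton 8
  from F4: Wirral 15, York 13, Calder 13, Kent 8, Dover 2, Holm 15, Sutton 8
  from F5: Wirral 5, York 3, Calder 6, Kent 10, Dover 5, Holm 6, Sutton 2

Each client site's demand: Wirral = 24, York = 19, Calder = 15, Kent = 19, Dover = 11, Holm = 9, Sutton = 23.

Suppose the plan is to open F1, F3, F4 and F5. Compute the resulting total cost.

Total cost: 852

Each client site is assigned to its cheapest site among the open ones.
{F1, F3, F4, F5}: Wirral→F5 5·24=120, York→F3 2·19=38, Calder→F3 2·15=30, Kent→F3 4·19=76, Dover→F4 2·11=22, Holm→F5 6·9=54, Sutton→F5 2·23=46. Service 386; fixed 466; total 852.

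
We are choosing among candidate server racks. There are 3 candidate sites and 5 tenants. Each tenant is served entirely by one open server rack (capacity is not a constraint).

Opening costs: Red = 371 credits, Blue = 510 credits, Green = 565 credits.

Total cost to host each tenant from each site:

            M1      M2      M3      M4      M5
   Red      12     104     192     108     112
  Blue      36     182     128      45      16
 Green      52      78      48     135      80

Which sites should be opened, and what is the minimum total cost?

Open Red only; minimum total cost 899.

For any fixed open set, each tenant goes to its cheapest open site; total = fixed + service.
{Red}: M1→Red 12, M2→Red 104, M3→Red 192, M4→Red 108, M5→Red 112. Service 528; fixed 371; total 899.
{Blue}: service 407 + fixed 510 = 917
{Green}: service 393 + fixed 565 = 958
{Red, Blue, Green}: service 199 + fixed 1446 = 1645
No other subset beats 899.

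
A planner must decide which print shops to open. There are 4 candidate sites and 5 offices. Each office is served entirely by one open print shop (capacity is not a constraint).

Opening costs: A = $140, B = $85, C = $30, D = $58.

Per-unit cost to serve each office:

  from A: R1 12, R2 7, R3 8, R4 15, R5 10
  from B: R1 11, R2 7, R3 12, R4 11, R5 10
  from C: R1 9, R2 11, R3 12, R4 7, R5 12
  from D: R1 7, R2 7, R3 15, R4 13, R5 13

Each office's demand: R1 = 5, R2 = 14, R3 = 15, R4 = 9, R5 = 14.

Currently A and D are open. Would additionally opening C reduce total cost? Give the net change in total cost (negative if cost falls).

Yes — net change −24 (cost falls by 24).

Current service cost with {A, D}: 510.
Adding C: each office re-picks its cheapest; new service cost 456, saving 54.
Extra fixed cost: 30. Net change = 30 − 54 = -24.
(Totals: 708 → 684.)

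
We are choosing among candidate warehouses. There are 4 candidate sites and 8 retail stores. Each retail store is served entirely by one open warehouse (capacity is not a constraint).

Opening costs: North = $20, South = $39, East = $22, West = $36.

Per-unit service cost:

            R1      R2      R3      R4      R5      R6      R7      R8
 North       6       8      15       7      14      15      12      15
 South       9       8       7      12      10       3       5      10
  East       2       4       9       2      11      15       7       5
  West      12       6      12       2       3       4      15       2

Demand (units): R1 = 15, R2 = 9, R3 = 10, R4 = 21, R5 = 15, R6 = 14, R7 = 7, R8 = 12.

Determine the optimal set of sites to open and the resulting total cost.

Open South, East and West; minimum total cost 421.

For any fixed open set, each retail store goes to its cheapest open site; total = fixed + service.
{South, East, West}: R1→East 2·15=30, R2→East 4·9=36, R3→South 7·10=70, R4→East 2·21=42, R5→West 3·15=45, R6→South 3·14=42, R7→South 5·7=35, R8→West 2·12=24. Service 324; fixed 97; total 421.
{East, West}: service 372 + fixed 58 = 430
{North, South, East, West}: service 324 + fixed 117 = 441
{North}: service 1143 + fixed 20 = 1163
(All 15 nonempty subsets were checked; South, East and West is lowest.)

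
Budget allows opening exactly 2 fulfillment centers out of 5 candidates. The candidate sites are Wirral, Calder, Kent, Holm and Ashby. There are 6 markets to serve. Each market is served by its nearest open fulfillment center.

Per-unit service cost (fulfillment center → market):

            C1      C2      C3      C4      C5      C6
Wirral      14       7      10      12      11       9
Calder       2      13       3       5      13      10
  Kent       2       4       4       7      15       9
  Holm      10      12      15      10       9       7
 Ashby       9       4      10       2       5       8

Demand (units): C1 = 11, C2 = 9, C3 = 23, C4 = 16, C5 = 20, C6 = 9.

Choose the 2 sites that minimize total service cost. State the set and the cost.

With exactly 2 open, each market uses its cheapest among the chosen.
{Calder, Ashby}: C1→Calder 2·11=22, C2→Ashby 4·9=36, C3→Calder 3·23=69, C4→Ashby 2·16=32, C5→Ashby 5·20=100, C6→Ashby 8·9=72. Service cost 331.
{Kent, Ashby}: service cost 354
{Kent, Holm}: service cost 505
Among all 10 size-2 choices, {Calder, Ashby} is lowest.

Choose Calder and Ashby; total service cost 331.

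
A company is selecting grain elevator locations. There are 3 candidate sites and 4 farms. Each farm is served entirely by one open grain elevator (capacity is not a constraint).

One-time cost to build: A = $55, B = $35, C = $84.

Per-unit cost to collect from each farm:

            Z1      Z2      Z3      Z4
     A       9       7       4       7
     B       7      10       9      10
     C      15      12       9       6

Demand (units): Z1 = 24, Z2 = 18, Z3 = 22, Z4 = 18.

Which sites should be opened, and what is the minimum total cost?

Open A and B; minimum total cost 598.

For any fixed open set, each farm goes to its cheapest open site; total = fixed + service.
{A, B}: Z1→B 7·24=168, Z2→A 7·18=126, Z3→A 4·22=88, Z4→A 7·18=126. Service 508; fixed 90; total 598.
{A}: Z1→A 9·24=216, Z2→A 7·18=126, Z3→A 4·22=88, Z4→A 7·18=126. Service 556; fixed 55; total 611.
{A, B, C}: Z1→B 7·24=168, Z2→A 7·18=126, Z3→A 4·22=88, Z4→C 6·18=108. Service 490; fixed 174; total 664.
{B}: Z1→B 7·24=168, Z2→B 10·18=180, Z3→B 9·22=198, Z4→B 10·18=180. Service 726; fixed 35; total 761.
No other subset beats 598.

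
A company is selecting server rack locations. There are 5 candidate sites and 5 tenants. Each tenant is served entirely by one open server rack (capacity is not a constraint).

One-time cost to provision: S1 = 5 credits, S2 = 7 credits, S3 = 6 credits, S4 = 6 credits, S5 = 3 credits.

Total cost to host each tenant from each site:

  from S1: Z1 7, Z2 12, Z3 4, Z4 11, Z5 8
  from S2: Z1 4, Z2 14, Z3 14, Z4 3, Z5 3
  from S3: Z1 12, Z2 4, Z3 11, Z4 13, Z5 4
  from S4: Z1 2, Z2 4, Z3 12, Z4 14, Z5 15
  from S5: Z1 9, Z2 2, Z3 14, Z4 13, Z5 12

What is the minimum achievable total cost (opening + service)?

For any fixed open set, each tenant goes to its cheapest open site; total = fixed + service.
{S1, S2, S5}: Z1→S2 4, Z2→S5 2, Z3→S1 4, Z4→S2 3, Z5→S2 3. Service 16; fixed 15; total 31.
{S1, S2, S4}: Z1→S4 2, Z2→S4 4, Z3→S1 4, Z4→S2 3, Z5→S2 3. Service 16; fixed 18; total 34.
{S1, S2, S4, S5}: service 14 + fixed 21 = 35
{S1, S2, S3, S4, S5}: Z1→S4 2, Z2→S5 2, Z3→S1 4, Z4→S2 3, Z5→S2 3. Service 14; fixed 27; total 41.
No other subset beats 31.

Minimum total cost: 31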